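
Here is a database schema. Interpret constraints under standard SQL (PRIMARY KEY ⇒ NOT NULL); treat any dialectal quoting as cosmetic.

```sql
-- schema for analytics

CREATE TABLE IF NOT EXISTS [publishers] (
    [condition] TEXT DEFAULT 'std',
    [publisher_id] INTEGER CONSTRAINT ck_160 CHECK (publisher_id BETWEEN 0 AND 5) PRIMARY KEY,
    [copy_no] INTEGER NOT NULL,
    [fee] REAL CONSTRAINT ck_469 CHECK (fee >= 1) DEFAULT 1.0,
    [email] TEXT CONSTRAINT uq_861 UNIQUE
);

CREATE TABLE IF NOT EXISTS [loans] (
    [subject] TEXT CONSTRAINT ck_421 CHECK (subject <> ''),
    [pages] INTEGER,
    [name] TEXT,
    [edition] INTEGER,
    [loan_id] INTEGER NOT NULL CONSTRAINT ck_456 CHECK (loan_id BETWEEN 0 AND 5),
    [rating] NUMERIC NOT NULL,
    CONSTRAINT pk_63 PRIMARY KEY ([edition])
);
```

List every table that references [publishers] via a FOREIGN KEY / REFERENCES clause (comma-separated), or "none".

No REFERENCES clause anywhere in the schema names publishers.

none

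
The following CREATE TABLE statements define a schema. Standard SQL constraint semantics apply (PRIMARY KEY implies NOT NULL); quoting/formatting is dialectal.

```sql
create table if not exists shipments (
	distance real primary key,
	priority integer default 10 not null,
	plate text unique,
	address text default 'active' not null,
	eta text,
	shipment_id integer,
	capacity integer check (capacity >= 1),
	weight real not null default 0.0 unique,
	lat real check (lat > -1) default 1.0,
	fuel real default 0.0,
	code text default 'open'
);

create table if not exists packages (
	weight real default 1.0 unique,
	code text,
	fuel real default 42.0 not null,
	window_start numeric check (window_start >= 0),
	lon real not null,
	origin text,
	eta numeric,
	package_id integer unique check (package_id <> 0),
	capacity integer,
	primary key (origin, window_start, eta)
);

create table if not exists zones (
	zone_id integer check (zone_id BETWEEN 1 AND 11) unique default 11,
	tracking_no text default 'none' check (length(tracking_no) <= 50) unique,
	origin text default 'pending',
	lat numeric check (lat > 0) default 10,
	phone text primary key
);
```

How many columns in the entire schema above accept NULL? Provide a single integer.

15

shipments: 7 nullable (plate, eta, shipment_id, capacity, lat, fuel, code — PK (distance) and explicit NOT NULL columns excluded).
packages: 4 nullable (weight, code, package_id, capacity — PK (origin, window_start, eta) and explicit NOT NULL columns excluded).
zones: 4 nullable (zone_id, tracking_no, origin, lat — PK (phone) and explicit NOT NULL columns excluded).
Total: 7 + 4 + 4 = 15.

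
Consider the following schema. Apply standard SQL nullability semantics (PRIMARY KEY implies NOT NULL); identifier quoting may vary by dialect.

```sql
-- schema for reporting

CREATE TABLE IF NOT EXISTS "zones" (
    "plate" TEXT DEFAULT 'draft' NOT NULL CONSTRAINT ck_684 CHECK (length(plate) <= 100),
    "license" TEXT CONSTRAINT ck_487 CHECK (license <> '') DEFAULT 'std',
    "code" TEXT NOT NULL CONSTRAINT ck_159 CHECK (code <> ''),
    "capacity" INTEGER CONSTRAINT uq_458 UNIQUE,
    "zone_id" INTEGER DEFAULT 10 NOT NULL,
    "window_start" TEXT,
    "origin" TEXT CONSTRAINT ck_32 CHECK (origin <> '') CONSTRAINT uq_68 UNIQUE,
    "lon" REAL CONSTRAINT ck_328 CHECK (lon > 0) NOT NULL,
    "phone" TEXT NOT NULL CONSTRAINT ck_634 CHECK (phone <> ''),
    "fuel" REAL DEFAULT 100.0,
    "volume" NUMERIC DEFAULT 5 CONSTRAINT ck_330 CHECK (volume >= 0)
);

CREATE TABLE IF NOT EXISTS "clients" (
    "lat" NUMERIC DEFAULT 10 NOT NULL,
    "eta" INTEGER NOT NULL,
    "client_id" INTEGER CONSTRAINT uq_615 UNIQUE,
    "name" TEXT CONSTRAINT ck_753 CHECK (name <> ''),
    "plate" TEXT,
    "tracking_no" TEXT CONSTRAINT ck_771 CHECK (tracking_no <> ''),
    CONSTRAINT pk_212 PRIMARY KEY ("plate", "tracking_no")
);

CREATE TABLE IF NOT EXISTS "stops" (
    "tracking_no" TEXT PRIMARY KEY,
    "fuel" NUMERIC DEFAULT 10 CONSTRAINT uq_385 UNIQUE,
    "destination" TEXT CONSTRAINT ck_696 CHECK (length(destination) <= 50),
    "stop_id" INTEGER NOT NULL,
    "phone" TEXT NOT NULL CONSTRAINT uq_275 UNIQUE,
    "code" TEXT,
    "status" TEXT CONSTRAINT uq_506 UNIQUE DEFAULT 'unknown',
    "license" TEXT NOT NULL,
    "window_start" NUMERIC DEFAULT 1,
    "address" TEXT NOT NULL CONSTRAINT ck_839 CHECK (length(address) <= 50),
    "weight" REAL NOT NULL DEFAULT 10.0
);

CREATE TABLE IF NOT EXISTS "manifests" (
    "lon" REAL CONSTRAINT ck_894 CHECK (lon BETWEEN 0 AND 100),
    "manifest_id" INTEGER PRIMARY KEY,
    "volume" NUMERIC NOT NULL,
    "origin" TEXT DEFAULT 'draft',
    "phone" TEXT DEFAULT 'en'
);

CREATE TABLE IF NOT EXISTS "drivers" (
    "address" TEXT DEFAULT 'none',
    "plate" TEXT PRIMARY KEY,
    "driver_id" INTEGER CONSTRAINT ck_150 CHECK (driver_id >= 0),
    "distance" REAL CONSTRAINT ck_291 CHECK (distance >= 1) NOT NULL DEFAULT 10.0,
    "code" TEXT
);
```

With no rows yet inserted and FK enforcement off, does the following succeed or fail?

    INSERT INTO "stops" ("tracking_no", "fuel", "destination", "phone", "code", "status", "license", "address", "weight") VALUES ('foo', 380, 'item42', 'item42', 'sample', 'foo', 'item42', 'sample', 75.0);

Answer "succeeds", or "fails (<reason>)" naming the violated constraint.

fails (NOT NULL on stop_id)

stop_id is omitted from the column list and has no DEFAULT, so it would receive NULL.
But stop_id is declared NOT NULL.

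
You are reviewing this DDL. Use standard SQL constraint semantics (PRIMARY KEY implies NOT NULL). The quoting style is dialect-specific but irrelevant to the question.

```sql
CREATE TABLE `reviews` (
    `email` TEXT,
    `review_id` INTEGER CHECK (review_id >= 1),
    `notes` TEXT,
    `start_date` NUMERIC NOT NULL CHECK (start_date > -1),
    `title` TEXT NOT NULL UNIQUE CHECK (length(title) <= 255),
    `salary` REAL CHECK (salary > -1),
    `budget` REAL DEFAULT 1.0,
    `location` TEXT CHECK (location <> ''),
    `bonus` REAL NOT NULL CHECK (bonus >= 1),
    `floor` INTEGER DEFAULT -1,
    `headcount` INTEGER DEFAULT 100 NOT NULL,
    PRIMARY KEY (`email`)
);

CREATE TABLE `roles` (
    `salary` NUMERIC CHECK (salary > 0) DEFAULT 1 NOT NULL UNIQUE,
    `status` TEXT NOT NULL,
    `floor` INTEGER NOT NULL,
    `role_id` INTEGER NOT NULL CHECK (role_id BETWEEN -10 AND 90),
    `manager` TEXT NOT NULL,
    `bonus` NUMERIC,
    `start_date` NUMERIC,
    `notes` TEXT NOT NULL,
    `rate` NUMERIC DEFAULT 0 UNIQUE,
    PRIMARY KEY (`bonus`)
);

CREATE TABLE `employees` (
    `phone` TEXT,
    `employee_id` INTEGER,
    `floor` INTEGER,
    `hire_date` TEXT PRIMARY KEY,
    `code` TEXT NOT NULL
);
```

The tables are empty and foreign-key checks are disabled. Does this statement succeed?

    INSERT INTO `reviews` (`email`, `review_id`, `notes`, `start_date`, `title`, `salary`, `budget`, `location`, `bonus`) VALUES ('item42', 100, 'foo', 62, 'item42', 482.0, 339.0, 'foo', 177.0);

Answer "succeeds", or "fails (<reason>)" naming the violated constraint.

succeeds

NOT NULL columns: bonus is supplied; email is supplied; headcount defaults to 100; start_date is supplied; title is supplied.
CHECK constraints: 100 satisfies (review_id >= 1); 62 satisfies (start_date > -1); 'item42' satisfies (length(title) <= 255); 482.0 satisfies (salary > -1); 'foo' satisfies (location <> ''); 177.0 satisfies (bonus >= 1).
No constraint is violated.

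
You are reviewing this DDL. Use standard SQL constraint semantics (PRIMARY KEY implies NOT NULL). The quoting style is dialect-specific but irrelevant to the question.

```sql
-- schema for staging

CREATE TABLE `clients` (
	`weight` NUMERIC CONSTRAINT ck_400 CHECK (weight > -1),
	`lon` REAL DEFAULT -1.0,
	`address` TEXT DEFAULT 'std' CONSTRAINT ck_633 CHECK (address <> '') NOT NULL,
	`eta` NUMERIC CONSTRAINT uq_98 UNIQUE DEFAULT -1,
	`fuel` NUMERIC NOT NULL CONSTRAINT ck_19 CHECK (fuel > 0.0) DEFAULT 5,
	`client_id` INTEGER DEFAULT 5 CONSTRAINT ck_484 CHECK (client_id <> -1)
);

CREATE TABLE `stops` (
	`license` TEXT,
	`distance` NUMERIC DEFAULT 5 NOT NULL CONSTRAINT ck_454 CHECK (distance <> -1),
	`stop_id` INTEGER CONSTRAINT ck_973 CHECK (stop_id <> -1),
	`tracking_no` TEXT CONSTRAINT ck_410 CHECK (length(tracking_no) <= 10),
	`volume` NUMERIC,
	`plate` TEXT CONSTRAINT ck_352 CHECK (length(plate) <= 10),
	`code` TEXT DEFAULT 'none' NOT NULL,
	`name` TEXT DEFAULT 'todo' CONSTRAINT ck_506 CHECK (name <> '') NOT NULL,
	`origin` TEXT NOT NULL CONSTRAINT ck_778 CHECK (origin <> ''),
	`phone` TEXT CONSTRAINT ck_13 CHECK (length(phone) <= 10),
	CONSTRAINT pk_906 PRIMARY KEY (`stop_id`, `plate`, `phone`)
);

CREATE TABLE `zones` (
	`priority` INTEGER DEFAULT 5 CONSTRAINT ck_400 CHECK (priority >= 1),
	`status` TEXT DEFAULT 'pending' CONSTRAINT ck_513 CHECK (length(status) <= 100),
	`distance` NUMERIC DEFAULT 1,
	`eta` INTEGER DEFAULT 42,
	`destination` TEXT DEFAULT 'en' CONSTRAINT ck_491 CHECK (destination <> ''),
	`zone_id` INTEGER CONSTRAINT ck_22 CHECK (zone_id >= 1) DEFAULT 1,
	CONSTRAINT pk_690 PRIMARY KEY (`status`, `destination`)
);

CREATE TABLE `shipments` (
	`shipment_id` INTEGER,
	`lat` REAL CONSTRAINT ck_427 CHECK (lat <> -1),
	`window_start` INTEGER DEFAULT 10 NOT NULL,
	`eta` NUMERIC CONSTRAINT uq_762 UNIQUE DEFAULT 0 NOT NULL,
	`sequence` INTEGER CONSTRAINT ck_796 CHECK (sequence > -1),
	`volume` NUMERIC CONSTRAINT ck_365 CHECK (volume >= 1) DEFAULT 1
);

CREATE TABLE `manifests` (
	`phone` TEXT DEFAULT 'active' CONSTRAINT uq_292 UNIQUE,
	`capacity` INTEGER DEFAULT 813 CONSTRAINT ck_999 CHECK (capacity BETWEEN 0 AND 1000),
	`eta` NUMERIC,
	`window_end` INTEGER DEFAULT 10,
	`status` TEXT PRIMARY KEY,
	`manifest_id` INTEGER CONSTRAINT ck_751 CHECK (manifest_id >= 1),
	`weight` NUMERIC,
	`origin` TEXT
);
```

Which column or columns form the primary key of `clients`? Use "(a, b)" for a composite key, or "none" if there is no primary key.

none

No column is declared PRIMARY KEY inline, and there is no table-level PRIMARY KEY clause in clients.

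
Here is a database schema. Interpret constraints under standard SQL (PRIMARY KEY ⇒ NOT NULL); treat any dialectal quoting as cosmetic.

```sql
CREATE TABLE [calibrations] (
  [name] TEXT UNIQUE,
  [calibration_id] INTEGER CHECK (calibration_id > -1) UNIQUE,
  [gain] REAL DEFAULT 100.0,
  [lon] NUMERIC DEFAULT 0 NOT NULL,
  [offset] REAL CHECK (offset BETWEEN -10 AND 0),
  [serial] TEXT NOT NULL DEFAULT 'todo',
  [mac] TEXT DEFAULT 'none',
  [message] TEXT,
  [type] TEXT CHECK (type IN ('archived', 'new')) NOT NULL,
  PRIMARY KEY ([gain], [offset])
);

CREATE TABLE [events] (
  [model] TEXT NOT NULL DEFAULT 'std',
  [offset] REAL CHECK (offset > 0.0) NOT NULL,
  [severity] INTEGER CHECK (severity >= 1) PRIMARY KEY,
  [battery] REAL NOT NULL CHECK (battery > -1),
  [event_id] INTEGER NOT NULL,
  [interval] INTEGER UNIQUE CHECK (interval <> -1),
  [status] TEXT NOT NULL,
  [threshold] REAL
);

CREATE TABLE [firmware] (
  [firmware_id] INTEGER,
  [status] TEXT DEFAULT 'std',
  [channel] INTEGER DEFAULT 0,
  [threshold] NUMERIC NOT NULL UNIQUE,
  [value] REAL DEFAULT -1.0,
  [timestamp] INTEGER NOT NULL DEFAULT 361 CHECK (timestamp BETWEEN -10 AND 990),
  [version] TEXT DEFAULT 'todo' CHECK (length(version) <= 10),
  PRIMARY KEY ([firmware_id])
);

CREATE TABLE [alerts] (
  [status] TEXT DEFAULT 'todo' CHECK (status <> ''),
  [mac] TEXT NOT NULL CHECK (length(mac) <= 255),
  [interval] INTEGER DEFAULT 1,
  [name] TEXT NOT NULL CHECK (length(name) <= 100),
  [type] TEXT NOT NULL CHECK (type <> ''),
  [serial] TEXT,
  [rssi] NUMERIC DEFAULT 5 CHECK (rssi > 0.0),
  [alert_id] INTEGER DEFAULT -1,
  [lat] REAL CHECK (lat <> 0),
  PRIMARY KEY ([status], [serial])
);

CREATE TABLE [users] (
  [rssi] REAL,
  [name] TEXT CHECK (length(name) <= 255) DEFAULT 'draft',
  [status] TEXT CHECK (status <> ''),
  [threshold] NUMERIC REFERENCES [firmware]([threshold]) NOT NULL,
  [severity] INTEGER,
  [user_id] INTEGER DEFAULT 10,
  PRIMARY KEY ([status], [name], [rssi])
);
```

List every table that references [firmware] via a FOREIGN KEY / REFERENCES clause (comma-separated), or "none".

users

- users.threshold references firmware(threshold).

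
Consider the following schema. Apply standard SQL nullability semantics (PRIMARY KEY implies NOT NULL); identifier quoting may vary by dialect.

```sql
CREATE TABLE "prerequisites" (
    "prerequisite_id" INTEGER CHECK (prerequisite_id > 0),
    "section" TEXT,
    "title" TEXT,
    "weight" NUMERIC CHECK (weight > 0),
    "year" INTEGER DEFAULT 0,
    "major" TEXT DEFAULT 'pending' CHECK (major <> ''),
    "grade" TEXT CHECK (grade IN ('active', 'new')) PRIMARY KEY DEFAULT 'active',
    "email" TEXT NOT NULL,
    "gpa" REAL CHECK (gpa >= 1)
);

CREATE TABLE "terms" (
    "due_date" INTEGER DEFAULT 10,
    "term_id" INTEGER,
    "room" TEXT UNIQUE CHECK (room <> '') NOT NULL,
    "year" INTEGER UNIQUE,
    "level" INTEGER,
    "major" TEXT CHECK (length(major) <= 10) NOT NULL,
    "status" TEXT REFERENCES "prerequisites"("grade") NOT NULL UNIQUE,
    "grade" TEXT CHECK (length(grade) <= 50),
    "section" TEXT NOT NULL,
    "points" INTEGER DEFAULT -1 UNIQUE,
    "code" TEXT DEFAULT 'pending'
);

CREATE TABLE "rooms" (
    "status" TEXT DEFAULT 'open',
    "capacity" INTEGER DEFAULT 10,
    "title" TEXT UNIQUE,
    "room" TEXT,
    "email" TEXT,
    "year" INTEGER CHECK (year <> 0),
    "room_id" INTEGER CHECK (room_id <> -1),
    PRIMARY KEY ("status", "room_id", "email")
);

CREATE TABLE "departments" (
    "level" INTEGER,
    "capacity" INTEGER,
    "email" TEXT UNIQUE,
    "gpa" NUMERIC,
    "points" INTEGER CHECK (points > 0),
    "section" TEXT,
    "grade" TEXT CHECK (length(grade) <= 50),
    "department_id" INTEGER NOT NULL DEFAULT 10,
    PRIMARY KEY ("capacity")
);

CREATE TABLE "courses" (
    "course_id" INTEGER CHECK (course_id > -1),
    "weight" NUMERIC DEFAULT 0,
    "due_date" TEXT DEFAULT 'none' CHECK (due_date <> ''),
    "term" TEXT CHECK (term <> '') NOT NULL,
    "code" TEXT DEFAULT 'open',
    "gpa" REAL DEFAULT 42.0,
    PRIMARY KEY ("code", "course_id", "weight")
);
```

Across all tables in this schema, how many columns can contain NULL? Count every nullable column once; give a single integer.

26

prerequisites: 7 nullable (prerequisite_id, section, title, weight, year, major, gpa — PK (grade) and explicit NOT NULL columns excluded).
terms: 7 nullable (due_date, term_id, year, level, grade, points, code — PK none and explicit NOT NULL columns excluded).
rooms: 4 nullable (capacity, title, room, year — PK (status, room_id, email) and explicit NOT NULL columns excluded).
departments: 6 nullable (level, email, gpa, points, section, grade — PK (capacity) and explicit NOT NULL columns excluded).
courses: 2 nullable (due_date, gpa — PK (code, course_id, weight) and explicit NOT NULL columns excluded).
Total: 7 + 7 + 4 + 6 + 2 = 26.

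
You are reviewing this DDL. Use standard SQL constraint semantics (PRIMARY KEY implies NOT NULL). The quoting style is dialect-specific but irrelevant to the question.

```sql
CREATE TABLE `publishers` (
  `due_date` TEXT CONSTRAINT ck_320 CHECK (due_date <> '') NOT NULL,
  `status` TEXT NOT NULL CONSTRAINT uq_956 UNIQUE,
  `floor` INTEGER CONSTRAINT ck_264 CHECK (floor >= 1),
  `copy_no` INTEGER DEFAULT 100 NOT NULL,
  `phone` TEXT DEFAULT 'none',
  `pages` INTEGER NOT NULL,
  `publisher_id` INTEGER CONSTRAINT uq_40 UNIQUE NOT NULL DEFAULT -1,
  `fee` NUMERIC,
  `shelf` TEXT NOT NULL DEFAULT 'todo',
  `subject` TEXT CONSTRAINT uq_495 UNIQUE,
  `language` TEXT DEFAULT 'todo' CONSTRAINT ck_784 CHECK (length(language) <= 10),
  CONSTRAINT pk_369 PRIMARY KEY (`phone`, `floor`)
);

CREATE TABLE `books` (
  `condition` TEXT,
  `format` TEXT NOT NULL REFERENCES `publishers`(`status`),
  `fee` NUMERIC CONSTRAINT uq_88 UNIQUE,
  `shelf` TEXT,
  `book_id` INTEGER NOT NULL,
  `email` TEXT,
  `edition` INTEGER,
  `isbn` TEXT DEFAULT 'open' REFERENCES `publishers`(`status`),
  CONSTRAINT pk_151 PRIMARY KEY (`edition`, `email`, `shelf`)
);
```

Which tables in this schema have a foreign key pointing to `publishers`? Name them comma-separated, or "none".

books

- books.format references publishers(status).
- books.isbn references publishers(status).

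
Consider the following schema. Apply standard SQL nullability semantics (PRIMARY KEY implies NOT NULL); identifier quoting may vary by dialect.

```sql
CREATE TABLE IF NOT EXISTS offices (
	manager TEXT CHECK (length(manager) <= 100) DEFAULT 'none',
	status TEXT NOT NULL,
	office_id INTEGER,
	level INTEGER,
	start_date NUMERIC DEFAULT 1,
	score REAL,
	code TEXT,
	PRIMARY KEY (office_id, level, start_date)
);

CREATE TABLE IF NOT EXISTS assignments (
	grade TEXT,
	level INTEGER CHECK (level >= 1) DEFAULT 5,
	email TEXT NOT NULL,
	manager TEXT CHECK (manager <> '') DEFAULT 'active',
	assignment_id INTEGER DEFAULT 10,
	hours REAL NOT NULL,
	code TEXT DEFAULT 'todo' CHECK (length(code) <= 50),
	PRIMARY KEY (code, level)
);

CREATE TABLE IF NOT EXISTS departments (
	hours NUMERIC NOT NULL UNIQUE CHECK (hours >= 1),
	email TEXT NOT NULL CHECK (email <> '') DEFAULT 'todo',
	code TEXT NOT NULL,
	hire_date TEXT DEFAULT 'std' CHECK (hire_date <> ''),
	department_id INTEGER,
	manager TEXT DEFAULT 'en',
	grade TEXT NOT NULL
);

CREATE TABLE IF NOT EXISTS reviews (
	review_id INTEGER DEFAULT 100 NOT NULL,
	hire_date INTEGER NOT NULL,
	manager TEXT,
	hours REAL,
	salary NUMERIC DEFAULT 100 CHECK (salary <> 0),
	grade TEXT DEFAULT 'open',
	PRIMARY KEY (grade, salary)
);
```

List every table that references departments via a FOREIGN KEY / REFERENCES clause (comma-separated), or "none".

No REFERENCES clause anywhere in the schema names departments.

none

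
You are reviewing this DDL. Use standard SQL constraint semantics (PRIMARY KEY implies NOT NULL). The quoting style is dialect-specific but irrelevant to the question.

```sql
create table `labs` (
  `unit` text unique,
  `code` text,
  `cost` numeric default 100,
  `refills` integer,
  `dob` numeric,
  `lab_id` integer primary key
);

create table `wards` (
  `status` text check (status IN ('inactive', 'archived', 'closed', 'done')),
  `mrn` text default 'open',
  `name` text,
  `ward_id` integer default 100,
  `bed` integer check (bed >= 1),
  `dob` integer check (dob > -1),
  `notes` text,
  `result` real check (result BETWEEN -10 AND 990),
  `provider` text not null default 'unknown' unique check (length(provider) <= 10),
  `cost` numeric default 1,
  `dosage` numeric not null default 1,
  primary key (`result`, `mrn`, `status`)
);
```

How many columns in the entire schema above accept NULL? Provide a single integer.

11

labs: 5 nullable (unit, code, cost, refills, dob — PK (lab_id) and explicit NOT NULL columns excluded).
wards: 6 nullable (name, ward_id, bed, dob, notes, cost — PK (result, mrn, status) and explicit NOT NULL columns excluded).
Total: 5 + 6 = 11.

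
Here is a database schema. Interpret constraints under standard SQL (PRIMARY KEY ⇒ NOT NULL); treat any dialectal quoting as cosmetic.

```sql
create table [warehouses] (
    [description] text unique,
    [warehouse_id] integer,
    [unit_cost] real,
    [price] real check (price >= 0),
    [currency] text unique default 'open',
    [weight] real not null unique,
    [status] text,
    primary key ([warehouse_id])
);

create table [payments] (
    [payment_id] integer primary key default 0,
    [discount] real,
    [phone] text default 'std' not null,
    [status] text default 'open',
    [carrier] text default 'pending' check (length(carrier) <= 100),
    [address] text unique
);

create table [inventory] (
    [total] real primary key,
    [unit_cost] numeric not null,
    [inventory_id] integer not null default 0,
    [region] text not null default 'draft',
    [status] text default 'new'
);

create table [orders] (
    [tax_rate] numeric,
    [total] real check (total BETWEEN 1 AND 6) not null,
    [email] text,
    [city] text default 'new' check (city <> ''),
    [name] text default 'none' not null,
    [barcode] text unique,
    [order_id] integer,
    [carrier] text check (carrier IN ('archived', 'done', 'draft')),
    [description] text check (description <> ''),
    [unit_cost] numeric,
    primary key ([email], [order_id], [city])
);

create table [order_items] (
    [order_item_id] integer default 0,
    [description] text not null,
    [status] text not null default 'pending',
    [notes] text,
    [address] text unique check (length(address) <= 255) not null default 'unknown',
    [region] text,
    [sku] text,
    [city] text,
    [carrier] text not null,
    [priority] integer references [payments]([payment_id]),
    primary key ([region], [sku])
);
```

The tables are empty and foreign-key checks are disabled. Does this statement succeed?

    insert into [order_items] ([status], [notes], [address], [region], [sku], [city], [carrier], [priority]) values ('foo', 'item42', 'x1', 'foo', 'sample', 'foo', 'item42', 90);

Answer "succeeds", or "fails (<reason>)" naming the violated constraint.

fails (NOT NULL on description)

description is omitted from the column list and has no DEFAULT, so it would receive NULL.
But description is declared NOT NULL.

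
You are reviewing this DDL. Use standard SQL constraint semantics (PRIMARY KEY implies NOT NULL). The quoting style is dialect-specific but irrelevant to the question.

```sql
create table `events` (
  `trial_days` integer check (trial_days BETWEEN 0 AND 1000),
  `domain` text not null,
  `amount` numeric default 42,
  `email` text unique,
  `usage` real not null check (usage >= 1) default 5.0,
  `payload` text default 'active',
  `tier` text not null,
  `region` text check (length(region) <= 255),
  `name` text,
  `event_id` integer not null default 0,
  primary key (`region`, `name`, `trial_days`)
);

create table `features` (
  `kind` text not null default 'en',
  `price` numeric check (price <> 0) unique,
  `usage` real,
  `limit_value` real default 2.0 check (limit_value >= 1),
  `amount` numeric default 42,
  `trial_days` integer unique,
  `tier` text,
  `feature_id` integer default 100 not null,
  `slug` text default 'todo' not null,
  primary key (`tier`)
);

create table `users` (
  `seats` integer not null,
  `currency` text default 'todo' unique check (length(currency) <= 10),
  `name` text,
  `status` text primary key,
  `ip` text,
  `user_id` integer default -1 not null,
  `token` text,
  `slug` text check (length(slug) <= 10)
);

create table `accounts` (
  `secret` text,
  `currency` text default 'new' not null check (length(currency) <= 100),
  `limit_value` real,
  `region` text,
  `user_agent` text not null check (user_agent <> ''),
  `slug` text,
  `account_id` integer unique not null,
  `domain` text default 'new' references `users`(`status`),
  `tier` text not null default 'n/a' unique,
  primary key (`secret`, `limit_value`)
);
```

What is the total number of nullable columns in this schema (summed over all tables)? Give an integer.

events: 3 nullable (amount, email, payload — PK (region, name, trial_days) and explicit NOT NULL columns excluded).
features: 5 nullable (price, usage, limit_value, amount, trial_days — PK (tier) and explicit NOT NULL columns excluded).
users: 5 nullable (currency, name, ip, token, slug — PK (status) and explicit NOT NULL columns excluded).
accounts: 3 nullable (region, slug, domain — PK (secret, limit_value) and explicit NOT NULL columns excluded).
Total: 3 + 5 + 5 + 3 = 16.

16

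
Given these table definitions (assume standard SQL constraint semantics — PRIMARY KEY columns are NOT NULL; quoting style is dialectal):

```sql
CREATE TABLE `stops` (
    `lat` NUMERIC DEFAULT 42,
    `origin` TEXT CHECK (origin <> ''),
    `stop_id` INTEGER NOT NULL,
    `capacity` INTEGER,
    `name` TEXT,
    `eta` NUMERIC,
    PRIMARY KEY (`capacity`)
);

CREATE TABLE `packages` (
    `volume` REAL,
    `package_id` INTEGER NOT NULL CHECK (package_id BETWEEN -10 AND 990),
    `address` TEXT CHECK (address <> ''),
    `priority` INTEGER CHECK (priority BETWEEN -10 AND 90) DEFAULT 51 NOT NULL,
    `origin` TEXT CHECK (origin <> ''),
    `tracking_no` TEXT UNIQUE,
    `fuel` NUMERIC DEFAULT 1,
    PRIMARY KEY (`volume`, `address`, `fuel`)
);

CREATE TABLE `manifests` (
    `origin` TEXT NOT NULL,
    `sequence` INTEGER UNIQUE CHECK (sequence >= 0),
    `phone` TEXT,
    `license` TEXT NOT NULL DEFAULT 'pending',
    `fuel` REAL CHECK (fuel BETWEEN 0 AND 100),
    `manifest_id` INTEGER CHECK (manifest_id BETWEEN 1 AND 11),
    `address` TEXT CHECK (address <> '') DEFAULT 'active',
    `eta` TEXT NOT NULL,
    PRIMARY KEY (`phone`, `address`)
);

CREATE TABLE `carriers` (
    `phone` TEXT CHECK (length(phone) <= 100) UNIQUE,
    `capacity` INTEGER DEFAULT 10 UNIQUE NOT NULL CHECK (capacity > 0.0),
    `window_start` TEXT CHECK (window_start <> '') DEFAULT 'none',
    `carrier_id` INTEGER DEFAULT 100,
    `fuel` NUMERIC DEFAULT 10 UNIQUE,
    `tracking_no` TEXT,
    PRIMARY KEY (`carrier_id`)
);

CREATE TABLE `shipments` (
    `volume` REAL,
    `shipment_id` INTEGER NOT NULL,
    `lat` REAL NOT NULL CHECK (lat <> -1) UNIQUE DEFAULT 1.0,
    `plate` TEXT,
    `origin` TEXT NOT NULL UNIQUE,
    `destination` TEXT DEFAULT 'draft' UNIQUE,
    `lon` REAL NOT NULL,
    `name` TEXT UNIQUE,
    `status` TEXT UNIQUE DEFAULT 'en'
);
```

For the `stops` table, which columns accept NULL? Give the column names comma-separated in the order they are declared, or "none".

lat, origin, name, eta

- lat: DEFAULT only fills an omitted column; an explicit NULL is still allowed → nullable.
- origin: CHECK does not forbid NULL (a CHECK constraint passes when its expression is NULL) → nullable.
- stop_id: declared NOT NULL → not nullable.
- capacity: part of the PRIMARY KEY, which implies NOT NULL → not nullable.
- name: no NOT NULL constraint applies → nullable.
- eta: no NOT NULL constraint applies → nullable.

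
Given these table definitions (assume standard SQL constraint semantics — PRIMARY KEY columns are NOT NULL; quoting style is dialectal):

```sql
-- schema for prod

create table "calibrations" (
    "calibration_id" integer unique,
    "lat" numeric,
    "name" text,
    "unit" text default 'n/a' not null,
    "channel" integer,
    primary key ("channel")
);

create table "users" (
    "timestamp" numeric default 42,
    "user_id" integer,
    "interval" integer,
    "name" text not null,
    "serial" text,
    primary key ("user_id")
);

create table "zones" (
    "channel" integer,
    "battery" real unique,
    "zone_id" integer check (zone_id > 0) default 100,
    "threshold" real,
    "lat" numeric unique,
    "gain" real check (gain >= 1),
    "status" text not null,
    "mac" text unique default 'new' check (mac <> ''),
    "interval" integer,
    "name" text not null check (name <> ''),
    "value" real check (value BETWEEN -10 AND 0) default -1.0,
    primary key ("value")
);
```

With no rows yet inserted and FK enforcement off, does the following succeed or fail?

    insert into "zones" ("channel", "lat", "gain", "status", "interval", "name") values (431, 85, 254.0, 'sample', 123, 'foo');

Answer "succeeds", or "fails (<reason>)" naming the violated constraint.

NOT NULL columns: name is supplied; status is supplied; value defaults to -1.0.
CHECK constraints: 254.0 satisfies (gain >= 1); 'foo' satisfies (name <> '').
No constraint is violated.

succeeds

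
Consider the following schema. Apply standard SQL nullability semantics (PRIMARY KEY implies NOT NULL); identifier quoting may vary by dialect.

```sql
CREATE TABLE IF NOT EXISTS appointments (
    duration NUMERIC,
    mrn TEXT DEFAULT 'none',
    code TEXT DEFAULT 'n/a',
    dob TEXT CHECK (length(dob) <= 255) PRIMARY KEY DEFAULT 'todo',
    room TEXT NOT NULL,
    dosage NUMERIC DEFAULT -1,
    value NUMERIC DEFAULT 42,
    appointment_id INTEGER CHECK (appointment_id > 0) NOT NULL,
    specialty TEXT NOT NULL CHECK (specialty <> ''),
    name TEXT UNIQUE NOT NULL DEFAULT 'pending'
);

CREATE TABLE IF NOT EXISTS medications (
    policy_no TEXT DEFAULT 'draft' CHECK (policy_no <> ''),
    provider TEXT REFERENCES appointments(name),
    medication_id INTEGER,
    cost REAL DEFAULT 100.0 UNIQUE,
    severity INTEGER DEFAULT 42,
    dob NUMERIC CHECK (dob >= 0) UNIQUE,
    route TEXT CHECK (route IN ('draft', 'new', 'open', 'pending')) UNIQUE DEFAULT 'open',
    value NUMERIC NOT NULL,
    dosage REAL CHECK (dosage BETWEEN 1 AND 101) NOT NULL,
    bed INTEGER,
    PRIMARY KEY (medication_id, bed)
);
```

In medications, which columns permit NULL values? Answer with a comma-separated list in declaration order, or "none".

policy_no, provider, cost, severity, dob, route

- policy_no: CHECK does not forbid NULL (a CHECK constraint passes when its expression is NULL) → nullable.
- provider: a foreign key column may be NULL unless separately constrained → nullable.
- medication_id: part of the PRIMARY KEY, which implies NOT NULL → not nullable.
- cost: UNIQUE does not imply NOT NULL → nullable.
- severity: DEFAULT only fills an omitted column; an explicit NULL is still allowed → nullable.
- dob: CHECK does not forbid NULL (a CHECK constraint passes when its expression is NULL) → nullable.
- route: CHECK does not forbid NULL (a CHECK constraint passes when its expression is NULL) → nullable.
- value: declared NOT NULL → not nullable.
- dosage: declared NOT NULL → not nullable.
- bed: part of the PRIMARY KEY, which implies NOT NULL → not nullable.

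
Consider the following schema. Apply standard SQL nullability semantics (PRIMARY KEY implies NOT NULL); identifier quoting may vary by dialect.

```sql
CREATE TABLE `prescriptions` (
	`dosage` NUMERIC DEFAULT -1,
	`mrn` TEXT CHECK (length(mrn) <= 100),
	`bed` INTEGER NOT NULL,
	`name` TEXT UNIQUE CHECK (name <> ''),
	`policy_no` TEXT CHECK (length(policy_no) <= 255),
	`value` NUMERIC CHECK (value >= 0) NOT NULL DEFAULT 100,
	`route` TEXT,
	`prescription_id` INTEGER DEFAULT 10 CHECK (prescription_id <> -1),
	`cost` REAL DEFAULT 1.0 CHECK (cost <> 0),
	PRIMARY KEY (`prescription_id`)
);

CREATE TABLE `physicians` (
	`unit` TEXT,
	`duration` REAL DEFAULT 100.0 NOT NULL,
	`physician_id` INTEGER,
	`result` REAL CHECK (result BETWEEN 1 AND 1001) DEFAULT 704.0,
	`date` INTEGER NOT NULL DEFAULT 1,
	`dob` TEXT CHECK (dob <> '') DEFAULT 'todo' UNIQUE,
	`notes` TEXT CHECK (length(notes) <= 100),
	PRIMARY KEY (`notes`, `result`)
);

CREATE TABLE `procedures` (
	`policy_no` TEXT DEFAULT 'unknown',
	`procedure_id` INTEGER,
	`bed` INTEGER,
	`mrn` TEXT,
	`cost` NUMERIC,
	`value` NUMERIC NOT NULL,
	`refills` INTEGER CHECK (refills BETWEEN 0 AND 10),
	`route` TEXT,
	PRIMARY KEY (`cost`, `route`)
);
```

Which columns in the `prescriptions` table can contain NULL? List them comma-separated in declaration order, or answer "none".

dosage, mrn, name, policy_no, route, cost

- dosage: DEFAULT only fills an omitted column; an explicit NULL is still allowed → nullable.
- mrn: CHECK does not forbid NULL (a CHECK constraint passes when its expression is NULL) → nullable.
- bed: declared NOT NULL → not nullable.
- name: CHECK does not forbid NULL (a CHECK constraint passes when its expression is NULL) → nullable.
- policy_no: CHECK does not forbid NULL (a CHECK constraint passes when its expression is NULL) → nullable.
- value: declared NOT NULL → not nullable.
- route: no NOT NULL constraint applies → nullable.
- prescription_id: part of the PRIMARY KEY, which implies NOT NULL → not nullable.
- cost: CHECK does not forbid NULL (a CHECK constraint passes when its expression is NULL) → nullable.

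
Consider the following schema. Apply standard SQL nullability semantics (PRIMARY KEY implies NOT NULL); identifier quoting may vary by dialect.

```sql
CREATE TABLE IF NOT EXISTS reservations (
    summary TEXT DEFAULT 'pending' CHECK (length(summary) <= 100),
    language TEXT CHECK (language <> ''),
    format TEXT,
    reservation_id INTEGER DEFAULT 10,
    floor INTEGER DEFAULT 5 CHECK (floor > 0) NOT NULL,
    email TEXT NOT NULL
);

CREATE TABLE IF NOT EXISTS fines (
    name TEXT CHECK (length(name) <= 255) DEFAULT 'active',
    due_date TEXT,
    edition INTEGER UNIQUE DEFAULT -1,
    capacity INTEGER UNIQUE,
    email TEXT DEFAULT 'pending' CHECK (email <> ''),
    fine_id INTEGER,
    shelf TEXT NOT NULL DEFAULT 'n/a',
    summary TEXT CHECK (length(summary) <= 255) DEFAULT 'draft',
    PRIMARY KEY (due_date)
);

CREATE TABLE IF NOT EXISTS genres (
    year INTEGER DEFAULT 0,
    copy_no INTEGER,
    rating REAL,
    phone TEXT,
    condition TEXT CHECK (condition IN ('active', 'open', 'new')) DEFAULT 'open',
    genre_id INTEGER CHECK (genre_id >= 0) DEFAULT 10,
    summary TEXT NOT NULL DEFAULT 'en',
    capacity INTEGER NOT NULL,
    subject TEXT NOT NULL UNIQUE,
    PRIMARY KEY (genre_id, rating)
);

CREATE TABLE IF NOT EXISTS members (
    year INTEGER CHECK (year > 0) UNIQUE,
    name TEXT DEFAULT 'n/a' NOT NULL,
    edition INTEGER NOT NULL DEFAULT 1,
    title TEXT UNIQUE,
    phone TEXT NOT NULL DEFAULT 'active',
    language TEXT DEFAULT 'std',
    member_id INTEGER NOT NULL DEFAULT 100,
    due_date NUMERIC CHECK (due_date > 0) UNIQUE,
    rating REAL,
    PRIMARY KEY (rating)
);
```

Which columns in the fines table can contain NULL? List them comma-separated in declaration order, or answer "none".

name, edition, capacity, email, fine_id, summary

- name: CHECK does not forbid NULL (a CHECK constraint passes when its expression is NULL) → nullable.
- due_date: part of the PRIMARY KEY, which implies NOT NULL → not nullable.
- edition: UNIQUE does not imply NOT NULL → nullable.
- capacity: UNIQUE does not imply NOT NULL → nullable.
- email: CHECK does not forbid NULL (a CHECK constraint passes when its expression is NULL) → nullable.
- fine_id: no NOT NULL constraint applies → nullable.
- shelf: declared NOT NULL → not nullable.
- summary: CHECK does not forbid NULL (a CHECK constraint passes when its expression is NULL) → nullable.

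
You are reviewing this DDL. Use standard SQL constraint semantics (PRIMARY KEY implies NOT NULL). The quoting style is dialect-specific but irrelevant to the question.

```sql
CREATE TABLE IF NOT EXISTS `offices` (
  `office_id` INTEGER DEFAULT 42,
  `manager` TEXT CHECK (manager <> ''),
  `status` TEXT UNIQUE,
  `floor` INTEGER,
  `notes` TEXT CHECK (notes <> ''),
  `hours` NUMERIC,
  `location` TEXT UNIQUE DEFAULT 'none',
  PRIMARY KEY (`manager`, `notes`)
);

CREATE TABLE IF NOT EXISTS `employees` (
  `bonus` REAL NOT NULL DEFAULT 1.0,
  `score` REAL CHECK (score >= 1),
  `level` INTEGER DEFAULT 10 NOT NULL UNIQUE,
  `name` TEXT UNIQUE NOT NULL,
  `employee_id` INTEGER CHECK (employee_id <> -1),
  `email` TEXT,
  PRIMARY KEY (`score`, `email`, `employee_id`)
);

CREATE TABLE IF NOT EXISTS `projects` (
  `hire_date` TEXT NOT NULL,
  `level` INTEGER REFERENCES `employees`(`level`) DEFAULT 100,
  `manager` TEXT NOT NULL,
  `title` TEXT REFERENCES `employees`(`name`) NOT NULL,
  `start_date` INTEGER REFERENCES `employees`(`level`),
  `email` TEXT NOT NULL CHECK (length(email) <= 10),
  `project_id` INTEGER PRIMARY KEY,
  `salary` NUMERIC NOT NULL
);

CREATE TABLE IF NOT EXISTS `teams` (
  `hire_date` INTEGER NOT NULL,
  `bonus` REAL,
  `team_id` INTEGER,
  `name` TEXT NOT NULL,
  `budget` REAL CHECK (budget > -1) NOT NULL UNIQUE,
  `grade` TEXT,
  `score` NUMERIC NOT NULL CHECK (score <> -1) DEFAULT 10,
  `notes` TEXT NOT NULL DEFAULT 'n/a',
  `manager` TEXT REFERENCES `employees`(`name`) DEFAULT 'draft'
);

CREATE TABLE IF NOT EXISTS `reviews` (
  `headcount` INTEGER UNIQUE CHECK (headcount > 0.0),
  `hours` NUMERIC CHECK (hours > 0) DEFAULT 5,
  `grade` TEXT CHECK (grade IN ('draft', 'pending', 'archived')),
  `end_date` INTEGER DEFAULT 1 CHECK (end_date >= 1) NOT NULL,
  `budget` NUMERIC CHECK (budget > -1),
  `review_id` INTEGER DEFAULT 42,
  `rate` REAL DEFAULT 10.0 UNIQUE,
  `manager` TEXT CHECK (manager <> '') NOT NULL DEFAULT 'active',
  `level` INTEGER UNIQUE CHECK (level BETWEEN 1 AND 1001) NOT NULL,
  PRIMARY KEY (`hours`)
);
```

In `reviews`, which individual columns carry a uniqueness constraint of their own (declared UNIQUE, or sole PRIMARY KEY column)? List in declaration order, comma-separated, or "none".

- headcount: declared UNIQUE → unique.
- hours: single-column PRIMARY KEY → unique.
- grade: no UNIQUE or single-column PK constraint.
- end_date: no UNIQUE or single-column PK constraint.
- budget: no UNIQUE or single-column PK constraint.
- review_id: no UNIQUE or single-column PK constraint.
- rate: declared UNIQUE → unique.
- manager: no UNIQUE or single-column PK constraint.
- level: declared UNIQUE → unique.

headcount, hours, rate, level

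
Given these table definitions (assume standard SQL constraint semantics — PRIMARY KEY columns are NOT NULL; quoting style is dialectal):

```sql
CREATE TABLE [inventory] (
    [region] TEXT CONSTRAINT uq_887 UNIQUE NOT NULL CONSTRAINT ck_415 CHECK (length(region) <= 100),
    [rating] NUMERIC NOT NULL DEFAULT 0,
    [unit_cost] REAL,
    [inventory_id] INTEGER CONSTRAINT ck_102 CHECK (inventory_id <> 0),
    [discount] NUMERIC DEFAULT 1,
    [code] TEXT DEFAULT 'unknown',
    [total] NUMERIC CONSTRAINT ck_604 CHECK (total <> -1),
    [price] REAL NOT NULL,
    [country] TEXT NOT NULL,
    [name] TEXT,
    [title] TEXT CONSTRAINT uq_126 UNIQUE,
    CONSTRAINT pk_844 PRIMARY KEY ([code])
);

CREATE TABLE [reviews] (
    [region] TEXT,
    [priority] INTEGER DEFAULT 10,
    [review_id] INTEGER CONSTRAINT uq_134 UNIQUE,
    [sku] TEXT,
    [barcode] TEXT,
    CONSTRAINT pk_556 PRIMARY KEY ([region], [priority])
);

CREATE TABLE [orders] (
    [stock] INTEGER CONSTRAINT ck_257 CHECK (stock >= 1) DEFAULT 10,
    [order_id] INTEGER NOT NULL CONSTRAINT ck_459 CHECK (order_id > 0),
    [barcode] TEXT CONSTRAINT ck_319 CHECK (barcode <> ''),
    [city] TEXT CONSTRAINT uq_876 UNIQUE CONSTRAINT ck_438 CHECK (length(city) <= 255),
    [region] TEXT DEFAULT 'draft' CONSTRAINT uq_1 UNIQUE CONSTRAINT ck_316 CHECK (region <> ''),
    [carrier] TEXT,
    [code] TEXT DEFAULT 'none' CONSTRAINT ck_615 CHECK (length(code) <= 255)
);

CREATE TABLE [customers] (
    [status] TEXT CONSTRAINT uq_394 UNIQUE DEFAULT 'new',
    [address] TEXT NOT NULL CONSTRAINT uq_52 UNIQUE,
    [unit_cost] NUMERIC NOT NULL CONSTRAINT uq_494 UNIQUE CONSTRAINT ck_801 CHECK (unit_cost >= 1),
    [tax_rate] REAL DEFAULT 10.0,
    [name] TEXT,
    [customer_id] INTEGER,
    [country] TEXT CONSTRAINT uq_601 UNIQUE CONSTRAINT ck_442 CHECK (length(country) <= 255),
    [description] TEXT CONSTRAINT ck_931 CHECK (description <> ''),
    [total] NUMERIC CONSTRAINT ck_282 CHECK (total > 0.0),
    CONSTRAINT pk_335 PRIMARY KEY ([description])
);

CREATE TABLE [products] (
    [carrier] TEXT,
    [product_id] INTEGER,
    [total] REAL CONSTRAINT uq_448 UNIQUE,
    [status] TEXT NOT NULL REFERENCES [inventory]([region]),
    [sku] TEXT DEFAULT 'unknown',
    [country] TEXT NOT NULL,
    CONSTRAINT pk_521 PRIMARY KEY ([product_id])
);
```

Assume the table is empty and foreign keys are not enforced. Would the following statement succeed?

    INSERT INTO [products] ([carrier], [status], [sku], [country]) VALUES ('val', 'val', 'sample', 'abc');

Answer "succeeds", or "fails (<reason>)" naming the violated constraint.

fails (NOT NULL on product_id)

product_id is omitted from the column list and has no DEFAULT, so it would receive NULL.
But product_id is part of the PRIMARY KEY (implied NOT NULL).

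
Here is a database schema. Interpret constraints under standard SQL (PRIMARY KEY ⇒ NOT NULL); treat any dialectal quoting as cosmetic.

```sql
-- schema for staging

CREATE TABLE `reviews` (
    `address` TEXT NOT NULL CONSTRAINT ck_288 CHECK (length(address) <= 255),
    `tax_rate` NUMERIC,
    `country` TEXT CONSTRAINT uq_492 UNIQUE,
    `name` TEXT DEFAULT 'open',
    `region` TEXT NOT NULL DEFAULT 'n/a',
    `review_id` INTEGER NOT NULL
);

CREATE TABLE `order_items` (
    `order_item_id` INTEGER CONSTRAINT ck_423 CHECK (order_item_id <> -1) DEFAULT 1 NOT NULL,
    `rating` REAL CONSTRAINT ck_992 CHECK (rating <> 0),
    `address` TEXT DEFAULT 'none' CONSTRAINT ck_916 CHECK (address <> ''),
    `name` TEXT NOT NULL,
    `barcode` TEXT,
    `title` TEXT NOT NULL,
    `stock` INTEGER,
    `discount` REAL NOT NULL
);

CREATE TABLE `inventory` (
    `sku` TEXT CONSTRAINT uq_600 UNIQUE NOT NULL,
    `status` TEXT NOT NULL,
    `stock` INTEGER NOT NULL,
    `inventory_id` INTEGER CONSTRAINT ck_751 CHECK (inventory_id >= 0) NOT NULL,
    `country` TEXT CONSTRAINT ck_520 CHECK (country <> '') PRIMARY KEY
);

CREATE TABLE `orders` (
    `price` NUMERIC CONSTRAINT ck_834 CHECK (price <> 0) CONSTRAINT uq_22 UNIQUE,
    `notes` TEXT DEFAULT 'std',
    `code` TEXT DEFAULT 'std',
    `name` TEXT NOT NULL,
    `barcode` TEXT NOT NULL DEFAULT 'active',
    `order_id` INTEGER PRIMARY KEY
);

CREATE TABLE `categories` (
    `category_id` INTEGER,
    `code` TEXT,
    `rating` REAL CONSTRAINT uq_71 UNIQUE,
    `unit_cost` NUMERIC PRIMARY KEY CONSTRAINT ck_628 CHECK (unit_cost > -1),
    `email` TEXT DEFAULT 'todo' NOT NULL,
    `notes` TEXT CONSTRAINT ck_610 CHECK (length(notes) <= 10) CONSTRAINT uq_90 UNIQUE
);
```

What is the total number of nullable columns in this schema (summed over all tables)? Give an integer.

14

reviews: 3 nullable (tax_rate, country, name — PK none and explicit NOT NULL columns excluded).
order_items: 4 nullable (rating, address, barcode, stock — PK none and explicit NOT NULL columns excluded).
inventory: 0 nullable (none — PK (country) and explicit NOT NULL columns excluded).
orders: 3 nullable (price, notes, code — PK (order_id) and explicit NOT NULL columns excluded).
categories: 4 nullable (category_id, code, rating, notes — PK (unit_cost) and explicit NOT NULL columns excluded).
Total: 3 + 4 + 0 + 3 + 4 = 14.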